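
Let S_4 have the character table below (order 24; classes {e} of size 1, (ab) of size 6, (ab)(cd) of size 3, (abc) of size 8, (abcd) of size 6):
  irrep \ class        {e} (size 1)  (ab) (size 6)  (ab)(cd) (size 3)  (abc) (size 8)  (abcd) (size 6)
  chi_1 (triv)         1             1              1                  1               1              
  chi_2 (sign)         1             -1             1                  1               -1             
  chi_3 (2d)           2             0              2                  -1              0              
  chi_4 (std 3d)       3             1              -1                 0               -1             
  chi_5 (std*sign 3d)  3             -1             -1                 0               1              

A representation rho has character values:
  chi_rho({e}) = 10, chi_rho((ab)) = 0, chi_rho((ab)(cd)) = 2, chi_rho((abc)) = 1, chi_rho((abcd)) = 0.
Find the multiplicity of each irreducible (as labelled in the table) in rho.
Multiplicities: chi_1: 1, chi_2: 1, chi_3: 1, chi_4: 1, chi_5: 1.

Proof sketch: Use <chi_rho, chi> = (1/|G|) sum_C |C| * chi_rho(C) * conj(chi(C)) with |G| = 24 for each irreducible chi in the table:
  <chi_rho, chi_1> = (1/24)[1*(10)*conj(1) + 6*(0)*conj(1) + 3*(2)*conj(1) + 8*(1)*conj(1) + 6*(0)*conj(1)]
      = (1/24)[(10) + (0) + (6) + (8) + (0)] = 24/24 = 1
  <chi_rho, chi_2> = (1/24)[1*(10)*conj(1) + 6*(0)*conj(-1) + 3*(2)*conj(1) + 8*(1)*conj(1) + 6*(0)*conj(-1)]
      = (1/24)[(10) + (0) + (6) + (8) + (0)] = 24/24 = 1
  <chi_rho, chi_3> = (1/24)[1*(10)*conj(2) + 6*(0)*conj(0) + 3*(2)*conj(2) + 8*(1)*conj(-1) + 6*(0)*conj(0)]
      = (1/24)[(20) + (0) + (12) + (-8) + (0)] = 24/24 = 1
  <chi_rho, chi_4> = (1/24)[1*(10)*conj(3) + 6*(0)*conj(1) + 3*(2)*conj(-1) + 8*(1)*conj(0) + 6*(0)*conj(-1)]
      = (1/24)[(30) + (0) + (-6) + (0) + (0)] = 24/24 = 1
  <chi_rho, chi_5> = (1/24)[1*(10)*conj(3) + 6*(0)*conj(-1) + 3*(2)*conj(-1) + 8*(1)*conj(0) + 6*(0)*conj(1)]
      = (1/24)[(30) + (0) + (-6) + (0) + (0)] = 24/24 = 1
Dimension check: dim(rho) = sum (mult * dim) = 1*1 + 1*1 + 1*2 + 1*3 + 1*3 = 10 = chi_rho(e) = 10.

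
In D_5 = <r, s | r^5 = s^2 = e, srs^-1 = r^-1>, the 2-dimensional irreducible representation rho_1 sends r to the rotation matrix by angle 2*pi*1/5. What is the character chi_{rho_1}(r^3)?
chi_{rho_1}(r^3) = 2*cos(2*pi*1*3/5) = -sqrt(5)/2 - 1/2

rho_1(r^3) is rotation by angle 2*pi*1*3/5, whose trace is 2*cos(2*pi*1*3/5) = -sqrt(5)/2 - 1/2.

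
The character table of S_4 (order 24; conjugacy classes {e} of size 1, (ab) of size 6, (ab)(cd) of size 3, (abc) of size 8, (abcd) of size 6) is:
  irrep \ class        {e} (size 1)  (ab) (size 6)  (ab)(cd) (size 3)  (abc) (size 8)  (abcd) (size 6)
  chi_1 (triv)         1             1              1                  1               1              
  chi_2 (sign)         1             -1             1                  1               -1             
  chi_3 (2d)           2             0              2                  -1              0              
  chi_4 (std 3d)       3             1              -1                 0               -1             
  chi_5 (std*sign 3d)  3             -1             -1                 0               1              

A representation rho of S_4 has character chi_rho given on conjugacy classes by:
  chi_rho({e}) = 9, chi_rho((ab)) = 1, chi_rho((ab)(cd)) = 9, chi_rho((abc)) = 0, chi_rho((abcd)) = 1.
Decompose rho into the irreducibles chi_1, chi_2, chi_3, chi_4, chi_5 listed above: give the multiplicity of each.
Multiplicities: chi_1: 2, chi_2: 1, chi_3: 3, chi_4: 0, chi_5: 0.

Why: Use <chi_rho, chi> = (1/|G|) sum_C |C| * chi_rho(C) * conj(chi(C)) with |G| = 24 for each irreducible chi in the table:
  <chi_rho, chi_1> = (1/24)[1*(9)*conj(1) + 6*(1)*conj(1) + 3*(9)*conj(1) + 8*(0)*conj(1) + 6*(1)*conj(1)]
      = (1/24)[(9) + (6) + (27) + (0) + (6)] = 48/24 = 2
  <chi_rho, chi_2> = (1/24)[1*(9)*conj(1) + 6*(1)*conj(-1) + 3*(9)*conj(1) + 8*(0)*conj(1) + 6*(1)*conj(-1)]
      = (1/24)[(9) + (-6) + (27) + (0) + (-6)] = 24/24 = 1
  <chi_rho, chi_3> = (1/24)[1*(9)*conj(2) + 6*(1)*conj(0) + 3*(9)*conj(2) + 8*(0)*conj(-1) + 6*(1)*conj(0)]
      = (1/24)[(18) + (0) + (54) + (0) + (0)] = 72/24 = 3
  <chi_rho, chi_4> = (1/24)[1*(9)*conj(3) + 6*(1)*conj(1) + 3*(9)*conj(-1) + 8*(0)*conj(0) + 6*(1)*conj(-1)]
      = (1/24)[(27) + (6) + (-27) + (0) + (-6)] = 0/24 = 0
  <chi_rho, chi_5> = (1/24)[1*(9)*conj(3) + 6*(1)*conj(-1) + 3*(9)*conj(-1) + 8*(0)*conj(0) + 6*(1)*conj(1)]
      = (1/24)[(27) + (-6) + (-27) + (0) + (6)] = 0/24 = 0
Dimension check: dim(rho) = sum (mult * dim) = 2*1 + 1*1 + 3*2 + 0*3 + 0*3 = 9 = chi_rho(e) = 9.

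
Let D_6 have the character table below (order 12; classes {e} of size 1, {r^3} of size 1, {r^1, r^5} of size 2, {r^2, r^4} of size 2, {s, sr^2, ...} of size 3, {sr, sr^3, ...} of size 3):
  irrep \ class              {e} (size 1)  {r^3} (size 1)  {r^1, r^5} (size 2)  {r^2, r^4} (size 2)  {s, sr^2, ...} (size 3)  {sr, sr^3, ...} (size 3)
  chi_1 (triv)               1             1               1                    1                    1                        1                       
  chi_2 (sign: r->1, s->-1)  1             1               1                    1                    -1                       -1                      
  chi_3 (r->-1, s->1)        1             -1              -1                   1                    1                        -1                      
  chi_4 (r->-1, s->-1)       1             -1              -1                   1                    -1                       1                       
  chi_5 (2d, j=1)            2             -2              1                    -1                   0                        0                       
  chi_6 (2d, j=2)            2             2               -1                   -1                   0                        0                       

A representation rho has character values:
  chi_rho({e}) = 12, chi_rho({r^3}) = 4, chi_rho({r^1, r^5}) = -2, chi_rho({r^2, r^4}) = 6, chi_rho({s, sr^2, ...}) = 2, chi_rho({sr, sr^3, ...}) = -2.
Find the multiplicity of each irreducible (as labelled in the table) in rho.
Multiplicities: chi_1: 2, chi_2: 2, chi_3: 3, chi_4: 1, chi_5: 0, chi_6: 2.

Reasoning: Use <chi_rho, chi> = (1/|G|) sum_C |C| * chi_rho(C) * conj(chi(C)) with |G| = 12 for each irreducible chi in the table:
  <chi_rho, chi_1> = (1/12)[1*(12)*conj(1) + 1*(4)*conj(1) + 2*(-2)*conj(1) + 2*(6)*conj(1) + 3*(2)*conj(1) + 3*(-2)*conj(1)]
      = (1/12)[(12) + (4) + (-4) + (12) + (6) + (-6)] = 24/12 = 2
  <chi_rho, chi_2> = (1/12)[1*(12)*conj(1) + 1*(4)*conj(1) + 2*(-2)*conj(1) + 2*(6)*conj(1) + 3*(2)*conj(-1) + 3*(-2)*conj(-1)]
      = (1/12)[(12) + (4) + (-4) + (12) + (-6) + (6)] = 24/12 = 2
  <chi_rho, chi_3> = (1/12)[1*(12)*conj(1) + 1*(4)*conj(-1) + 2*(-2)*conj(-1) + 2*(6)*conj(1) + 3*(2)*conj(1) + 3*(-2)*conj(-1)]
      = (1/12)[(12) + (-4) + (4) + (12) + (6) + (6)] = 36/12 = 3
  <chi_rho, chi_4> = (1/12)[1*(12)*conj(1) + 1*(4)*conj(-1) + 2*(-2)*conj(-1) + 2*(6)*conj(1) + 3*(2)*conj(-1) + 3*(-2)*conj(1)]
      = (1/12)[(12) + (-4) + (4) + (12) + (-6) + (-6)] = 12/12 = 1
  <chi_rho, chi_5> = (1/12)[1*(12)*conj(2) + 1*(4)*conj(-2) + 2*(-2)*conj(1) + 2*(6)*conj(-1) + 3*(2)*conj(0) + 3*(-2)*conj(0)]
      = (1/12)[(24) + (-8) + (-4) + (-12) + (0) + (0)] = 0/12 = 0
  <chi_rho, chi_6> = (1/12)[1*(12)*conj(2) + 1*(4)*conj(2) + 2*(-2)*conj(-1) + 2*(6)*conj(-1) + 3*(2)*conj(0) + 3*(-2)*conj(0)]
      = (1/12)[(24) + (8) + (4) + (-12) + (0) + (0)] = 24/12 = 2
Dimension check: dim(rho) = sum (mult * dim) = 2*1 + 2*1 + 3*1 + 1*1 + 0*2 + 2*2 = 12 = chi_rho(e) = 12.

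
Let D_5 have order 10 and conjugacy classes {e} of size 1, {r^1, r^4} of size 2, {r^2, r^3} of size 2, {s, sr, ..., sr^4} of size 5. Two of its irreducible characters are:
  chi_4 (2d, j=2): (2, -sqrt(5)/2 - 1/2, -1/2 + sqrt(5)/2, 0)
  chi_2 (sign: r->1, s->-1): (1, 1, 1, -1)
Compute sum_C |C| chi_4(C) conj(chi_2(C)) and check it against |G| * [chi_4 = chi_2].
Sum = 0; so <chi_4, chi_2> = 0 (distinct irreducibles are orthogonal).

Explanation: Compute term by term over conjugacy classes (|C| * chi_4(C) * conj(chi_2(C))):
  1*(2)*conj(1) + 2*(-sqrt(5)/2 - 1/2)*conj(1) + 2*(-1/2 + sqrt(5)/2)*conj(1) + 5*(0)*conj(-1)
  = (2) + (-sqrt(5) - 1) + (-1 + sqrt(5)) + (0)
  = 0.
Dividing by |G| = 10 gives 0/10 = 0, matching the row-orthogonality relation <chi_4, chi_2> = [chi_4 = chi_2].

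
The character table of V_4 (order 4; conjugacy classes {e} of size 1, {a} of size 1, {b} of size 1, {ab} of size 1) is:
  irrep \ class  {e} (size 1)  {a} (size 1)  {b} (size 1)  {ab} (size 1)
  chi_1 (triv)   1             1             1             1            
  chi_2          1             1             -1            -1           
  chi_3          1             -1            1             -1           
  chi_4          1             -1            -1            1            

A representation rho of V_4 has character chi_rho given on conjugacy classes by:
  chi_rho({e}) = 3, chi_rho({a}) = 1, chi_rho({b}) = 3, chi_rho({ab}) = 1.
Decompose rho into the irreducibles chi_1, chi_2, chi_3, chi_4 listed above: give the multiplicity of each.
Multiplicities: chi_1: 2, chi_2: 0, chi_3: 1, chi_4: 0.

Explanation: Use <chi_rho, chi> = (1/|G|) sum_C |C| * chi_rho(C) * conj(chi(C)) with |G| = 4 for each irreducible chi in the table:
  <chi_rho, chi_1> = (1/4)[1*(3)*conj(1) + 1*(1)*conj(1) + 1*(3)*conj(1) + 1*(1)*conj(1)]
      = (1/4)[(3) + (1) + (3) + (1)] = 8/4 = 2
  <chi_rho, chi_2> = (1/4)[1*(3)*conj(1) + 1*(1)*conj(1) + 1*(3)*conj(-1) + 1*(1)*conj(-1)]
      = (1/4)[(3) + (1) + (-3) + (-1)] = 0/4 = 0
  <chi_rho, chi_3> = (1/4)[1*(3)*conj(1) + 1*(1)*conj(-1) + 1*(3)*conj(1) + 1*(1)*conj(-1)]
      = (1/4)[(3) + (-1) + (3) + (-1)] = 4/4 = 1
  <chi_rho, chi_4> = (1/4)[1*(3)*conj(1) + 1*(1)*conj(-1) + 1*(3)*conj(-1) + 1*(1)*conj(1)]
      = (1/4)[(3) + (-1) + (-3) + (1)] = 0/4 = 0
Dimension check: dim(rho) = sum (mult * dim) = 2*1 + 0*1 + 1*1 + 0*1 = 3 = chi_rho(e) = 3.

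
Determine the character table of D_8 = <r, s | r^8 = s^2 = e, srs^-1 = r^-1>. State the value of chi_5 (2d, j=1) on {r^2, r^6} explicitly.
Conjugacy classes: {e} of size 1, {r^4} of size 1, {r^1, r^7} of size 2, {r^2, r^6} of size 2, {r^3, r^5} of size 2, {s, sr^2, ...} of size 4, {sr, sr^3, ...} of size 4.
Character table:
  irrep \ class              {e} (size 1)  {r^4} (size 1)  {r^1, r^7} (size 2)  {r^2, r^6} (size 2)  {r^3, r^5} (size 2)  {s, sr^2, ...} (size 4)  {sr, sr^3, ...} (size 4)
  chi_1 (triv)               1             1               1                    1                    1                    1                        1                       
  chi_2 (sign: r->1, s->-1)  1             1               1                    1                    1                    -1                       -1                      
  chi_3 (r->-1, s->1)        1             1               -1                   1                    -1                   1                        -1                      
  chi_4 (r->-1, s->-1)       1             1               -1                   1                    -1                   -1                       1                       
  chi_5 (2d, j=1)            2             -2              sqrt(2)              0                    -sqrt(2)             0                        0                       
  chi_6 (2d, j=2)            2             2               0                    -2                   0                    0                        0                       
  chi_7 (2d, j=3)            2             -2              -sqrt(2)             0                    sqrt(2)              0                        0                       

Spot check: chi_5 (2d, j=1) on {r^2, r^6} = 0.

Solution. D_8 has order 2*8 = 16 with 7 conjugacy classes, hence 7 irreducibles. Sum of squared dims 1 + 1 + 1 + 1 + 4 + 4 + 4 = 16 = |G|. Linear characters come from the abelianisation; the 2-dimensional irreps have character r^k -> 2*cos(2*pi*j*k/8), reflections -> 0.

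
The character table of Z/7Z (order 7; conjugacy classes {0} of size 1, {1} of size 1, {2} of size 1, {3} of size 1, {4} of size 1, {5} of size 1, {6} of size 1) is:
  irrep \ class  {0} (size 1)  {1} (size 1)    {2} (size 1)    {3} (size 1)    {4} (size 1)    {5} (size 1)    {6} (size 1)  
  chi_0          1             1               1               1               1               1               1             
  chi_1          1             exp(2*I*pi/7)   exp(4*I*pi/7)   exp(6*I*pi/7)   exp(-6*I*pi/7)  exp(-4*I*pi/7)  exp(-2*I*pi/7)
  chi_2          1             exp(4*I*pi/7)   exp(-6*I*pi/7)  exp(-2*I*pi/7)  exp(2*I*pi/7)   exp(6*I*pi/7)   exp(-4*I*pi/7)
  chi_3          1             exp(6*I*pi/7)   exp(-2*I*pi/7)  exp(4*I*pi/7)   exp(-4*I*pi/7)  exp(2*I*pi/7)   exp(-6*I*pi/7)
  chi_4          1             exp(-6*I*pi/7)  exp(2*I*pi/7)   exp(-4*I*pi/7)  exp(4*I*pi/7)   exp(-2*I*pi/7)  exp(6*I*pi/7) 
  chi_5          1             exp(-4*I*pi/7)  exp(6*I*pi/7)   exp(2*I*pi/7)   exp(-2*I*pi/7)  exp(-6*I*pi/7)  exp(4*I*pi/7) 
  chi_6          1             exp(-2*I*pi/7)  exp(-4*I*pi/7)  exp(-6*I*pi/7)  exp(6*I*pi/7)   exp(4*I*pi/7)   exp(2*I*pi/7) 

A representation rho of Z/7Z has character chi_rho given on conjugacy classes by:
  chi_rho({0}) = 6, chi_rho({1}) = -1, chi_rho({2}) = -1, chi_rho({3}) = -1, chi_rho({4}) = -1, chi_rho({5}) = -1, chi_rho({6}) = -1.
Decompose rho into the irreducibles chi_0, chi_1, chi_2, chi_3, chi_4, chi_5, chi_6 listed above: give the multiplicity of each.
Multiplicities: chi_0: 0, chi_1: 1, chi_2: 1, chi_3: 1, chi_4: 1, chi_5: 1, chi_6: 1.

Explanation: Use <chi_rho, chi> = (1/|G|) sum_C |C| * chi_rho(C) * conj(chi(C)) with |G| = 7 for each irreducible chi in the table:
  <chi_rho, chi_0> = (1/7)[1*(6)*conj(1) + 1*(-1)*conj(1) + 1*(-1)*conj(1) + 1*(-1)*conj(1) + 1*(-1)*conj(1) + 1*(-1)*conj(1) + 1*(-1)*conj(1)]
      = (1/7)[(6) + (-1) + (-1) + (-1) + (-1) + (-1) + (-1)] = 0/7 = 0
  <chi_rho, chi_1> = (1/7)[1*(6)*conj(1) + 1*(-1)*conj(exp(2*I*pi/7)) + 1*(-1)*conj(exp(4*I*pi/7)) + 1*(-1)*conj(exp(6*I*pi/7)) + 1*(-1)*conj(exp(-6*I*pi/7)) + 1*(-1)*conj(exp(-4*I*pi/7)) + 1*(-1)*conj(exp(-2*I*pi/7))]
      = (1/7)[(6) + (1 + exp(-4*I*pi/7) + exp(-6*I*pi/7) + exp(6*I*pi/7) + exp(2*I*pi/7) + exp(4*I*pi/7)) + (1 + exp(-2*I*pi/7) + exp(-6*I*pi/7) + exp(6*I*pi/7) + exp(2*I*pi/7) + exp(4*I*pi/7)) + (1 + exp(-4*I*pi/7) + exp(-2*I*pi/7) + exp(6*I*pi/7) + exp(2*I*pi/7) + exp(4*I*pi/7)) + (1 + exp(-4*I*pi/7) + exp(-2*I*pi/7) + exp(-6*I*pi/7) + exp(2*I*pi/7) + exp(4*I*pi/7)) + (1 + exp(-4*I*pi/7) + exp(-2*I*pi/7) + exp(-6*I*pi/7) + exp(6*I*pi/7) + exp(2*I*pi/7)) + (1 + exp(-4*I*pi/7) + exp(-2*I*pi/7) + exp(-6*I*pi/7) + exp(6*I*pi/7) + exp(4*I*pi/7))] = 7/7 = 1
  <chi_rho, chi_2> = (1/7)[1*(6)*conj(1) + 1*(-1)*conj(exp(4*I*pi/7)) + 1*(-1)*conj(exp(-6*I*pi/7)) + 1*(-1)*conj(exp(-2*I*pi/7)) + 1*(-1)*conj(exp(2*I*pi/7)) + 1*(-1)*conj(exp(6*I*pi/7)) + 1*(-1)*conj(exp(-4*I*pi/7))]
      = (1/7)[(6) + (1 + exp(-2*I*pi/7) + exp(-6*I*pi/7) + exp(6*I*pi/7) + exp(2*I*pi/7) + exp(4*I*pi/7)) + (1 + exp(-4*I*pi/7) + exp(-2*I*pi/7) + exp(-6*I*pi/7) + exp(2*I*pi/7) + exp(4*I*pi/7)) + (1 + exp(-4*I*pi/7) + exp(-2*I*pi/7) + exp(-6*I*pi/7) + exp(6*I*pi/7) + exp(4*I*pi/7)) + (1 + exp(-4*I*pi/7) + exp(-6*I*pi/7) + exp(6*I*pi/7) + exp(2*I*pi/7) + exp(4*I*pi/7)) + (1 + exp(-4*I*pi/7) + exp(-2*I*pi/7) + exp(6*I*pi/7) + exp(2*I*pi/7) + exp(4*I*pi/7)) + (1 + exp(-4*I*pi/7) + exp(-2*I*pi/7) + exp(-6*I*pi/7) + exp(6*I*pi/7) + exp(2*I*pi/7))] = 7/7 = 1
  <chi_rho, chi_3> = (1/7)[1*(6)*conj(1) + 1*(-1)*conj(exp(6*I*pi/7)) + 1*(-1)*conj(exp(-2*I*pi/7)) + 1*(-1)*conj(exp(4*I*pi/7)) + 1*(-1)*conj(exp(-4*I*pi/7)) + 1*(-1)*conj(exp(2*I*pi/7)) + 1*(-1)*conj(exp(-6*I*pi/7))]
      = (1/7)[(6) + (1 + exp(-4*I*pi/7) + exp(-2*I*pi/7) + exp(6*I*pi/7) + exp(2*I*pi/7) + exp(4*I*pi/7)) + (1 + exp(-4*I*pi/7) + exp(-2*I*pi/7) + exp(-6*I*pi/7) + exp(6*I*pi/7) + exp(4*I*pi/7)) + (1 + exp(-2*I*pi/7) + exp(-6*I*pi/7) + exp(6*I*pi/7) + exp(2*I*pi/7) + exp(4*I*pi/7)) + (1 + exp(-4*I*pi/7) + exp(-2*I*pi/7) + exp(-6*I*pi/7) + exp(6*I*pi/7) + exp(2*I*pi/7)) + (1 + exp(-4*I*pi/7) + exp(-6*I*pi/7) + exp(6*I*pi/7) + exp(2*I*pi/7) + exp(4*I*pi/7)) + (1 + exp(-4*I*pi/7) + exp(-2*I*pi/7) + exp(-6*I*pi/7) + exp(2*I*pi/7) + exp(4*I*pi/7))] = 7/7 = 1
  <chi_rho, chi_4> = (1/7)[1*(6)*conj(1) + 1*(-1)*conj(exp(-6*I*pi/7)) + 1*(-1)*conj(exp(2*I*pi/7)) + 1*(-1)*conj(exp(-4*I*pi/7)) + 1*(-1)*conj(exp(4*I*pi/7)) + 1*(-1)*conj(exp(-2*I*pi/7)) + 1*(-1)*conj(exp(6*I*pi/7))]
      = (1/7)[(6) + (1 + exp(-4*I*pi/7) + exp(-2*I*pi/7) + exp(-6*I*pi/7) + exp(2*I*pi/7) + exp(4*I*pi/7)) + (1 + exp(-4*I*pi/7) + exp(-6*I*pi/7) + exp(6*I*pi/7) + exp(2*I*pi/7) + exp(4*I*pi/7)) + (1 + exp(-4*I*pi/7) + exp(-2*I*pi/7) + exp(-6*I*pi/7) + exp(6*I*pi/7) + exp(2*I*pi/7)) + (1 + exp(-2*I*pi/7) + exp(-6*I*pi/7) + exp(6*I*pi/7) + exp(2*I*pi/7) + exp(4*I*pi/7)) + (1 + exp(-4*I*pi/7) + exp(-2*I*pi/7) + exp(-6*I*pi/7) + exp(6*I*pi/7) + exp(4*I*pi/7)) + (1 + exp(-4*I*pi/7) + exp(-2*I*pi/7) + exp(6*I*pi/7) + exp(2*I*pi/7) + exp(4*I*pi/7))] = 7/7 = 1
  <chi_rho, chi_5> = (1/7)[1*(6)*conj(1) + 1*(-1)*conj(exp(-4*I*pi/7)) + 1*(-1)*conj(exp(6*I*pi/7)) + 1*(-1)*conj(exp(2*I*pi/7)) + 1*(-1)*conj(exp(-2*I*pi/7)) + 1*(-1)*conj(exp(-6*I*pi/7)) + 1*(-1)*conj(exp(4*I*pi/7))]
      = (1/7)[(6) + (1 + exp(-4*I*pi/7) + exp(-2*I*pi/7) + exp(-6*I*pi/7) + exp(6*I*pi/7) + exp(2*I*pi/7)) + (1 + exp(-4*I*pi/7) + exp(-2*I*pi/7) + exp(6*I*pi/7) + exp(2*I*pi/7) + exp(4*I*pi/7)) + (1 + exp(-4*I*pi/7) + exp(-6*I*pi/7) + exp(6*I*pi/7) + exp(2*I*pi/7) + exp(4*I*pi/7)) + (1 + exp(-4*I*pi/7) + exp(-2*I*pi/7) + exp(-6*I*pi/7) + exp(6*I*pi/7) + exp(4*I*pi/7)) + (1 + exp(-4*I*pi/7) + exp(-2*I*pi/7) + exp(-6*I*pi/7) + exp(2*I*pi/7) + exp(4*I*pi/7)) + (1 + exp(-2*I*pi/7) + exp(-6*I*pi/7) + exp(6*I*pi/7) + exp(2*I*pi/7) + exp(4*I*pi/7))] = 7/7 = 1
  <chi_rho, chi_6> = (1/7)[1*(6)*conj(1) + 1*(-1)*conj(exp(-2*I*pi/7)) + 1*(-1)*conj(exp(-4*I*pi/7)) + 1*(-1)*conj(exp(-6*I*pi/7)) + 1*(-1)*conj(exp(6*I*pi/7)) + 1*(-1)*conj(exp(4*I*pi/7)) + 1*(-1)*conj(exp(2*I*pi/7))]
      = (1/7)[(6) + (1 + exp(-4*I*pi/7) + exp(-2*I*pi/7) + exp(-6*I*pi/7) + exp(6*I*pi/7) + exp(4*I*pi/7)) + (1 + exp(-4*I*pi/7) + exp(-2*I*pi/7) + exp(-6*I*pi/7) + exp(6*I*pi/7) + exp(2*I*pi/7)) + (1 + exp(-4*I*pi/7) + exp(-2*I*pi/7) + exp(-6*I*pi/7) + exp(2*I*pi/7) + exp(4*I*pi/7)) + (1 + exp(-4*I*pi/7) + exp(-2*I*pi/7) + exp(6*I*pi/7) + exp(2*I*pi/7) + exp(4*I*pi/7)) + (1 + exp(-2*I*pi/7) + exp(-6*I*pi/7) + exp(6*I*pi/7) + exp(2*I*pi/7) + exp(4*I*pi/7)) + (1 + exp(-4*I*pi/7) + exp(-6*I*pi/7) + exp(6*I*pi/7) + exp(2*I*pi/7) + exp(4*I*pi/7))] = 7/7 = 1
(Exp terms are combined using exp(i*s)*conj(exp(i*t)) = exp(i*(s-t)), and sums of them are collapsed using the identity that for every m > 1 the m distinct m-th roots of unity sum to 0, e.g. 1 + exp(2*I*pi/3) + exp(-2*I*pi/3) = 0.)
Dimension check: dim(rho) = sum (mult * dim) = 0*1 + 1*1 + 1*1 + 1*1 + 1*1 + 1*1 + 1*1 = 6 = chi_rho(e) = 6.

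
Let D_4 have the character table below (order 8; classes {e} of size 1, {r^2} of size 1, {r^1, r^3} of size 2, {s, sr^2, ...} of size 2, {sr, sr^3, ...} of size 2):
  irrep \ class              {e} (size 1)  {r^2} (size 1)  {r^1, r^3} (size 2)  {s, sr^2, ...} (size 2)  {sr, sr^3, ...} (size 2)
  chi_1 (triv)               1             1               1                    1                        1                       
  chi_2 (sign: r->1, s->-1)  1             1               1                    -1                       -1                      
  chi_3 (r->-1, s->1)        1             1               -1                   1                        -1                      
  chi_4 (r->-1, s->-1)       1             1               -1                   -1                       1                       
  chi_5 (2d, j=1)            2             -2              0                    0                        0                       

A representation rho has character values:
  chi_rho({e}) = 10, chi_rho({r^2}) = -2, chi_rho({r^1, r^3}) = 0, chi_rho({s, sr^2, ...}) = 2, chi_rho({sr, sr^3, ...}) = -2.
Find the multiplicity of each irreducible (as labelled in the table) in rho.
Multiplicities: chi_1: 1, chi_2: 1, chi_3: 2, chi_4: 0, chi_5: 3.

Derivation: Use <chi_rho, chi> = (1/|G|) sum_C |C| * chi_rho(C) * conj(chi(C)) with |G| = 8 for each irreducible chi in the table:
  <chi_rho, chi_1> = (1/8)[1*(10)*conj(1) + 1*(-2)*conj(1) + 2*(0)*conj(1) + 2*(2)*conj(1) + 2*(-2)*conj(1)]
      = (1/8)[(10) + (-2) + (0) + (4) + (-4)] = 8/8 = 1
  <chi_rho, chi_2> = (1/8)[1*(10)*conj(1) + 1*(-2)*conj(1) + 2*(0)*conj(1) + 2*(2)*conj(-1) + 2*(-2)*conj(-1)]
      = (1/8)[(10) + (-2) + (0) + (-4) + (4)] = 8/8 = 1
  <chi_rho, chi_3> = (1/8)[1*(10)*conj(1) + 1*(-2)*conj(1) + 2*(0)*conj(-1) + 2*(2)*conj(1) + 2*(-2)*conj(-1)]
      = (1/8)[(10) + (-2) + (0) + (4) + (4)] = 16/8 = 2
  <chi_rho, chi_4> = (1/8)[1*(10)*conj(1) + 1*(-2)*conj(1) + 2*(0)*conj(-1) + 2*(2)*conj(-1) + 2*(-2)*conj(1)]
      = (1/8)[(10) + (-2) + (0) + (-4) + (-4)] = 0/8 = 0
  <chi_rho, chi_5> = (1/8)[1*(10)*conj(2) + 1*(-2)*conj(-2) + 2*(0)*conj(0) + 2*(2)*conj(0) + 2*(-2)*conj(0)]
      = (1/8)[(20) + (4) + (0) + (0) + (0)] = 24/8 = 3
Dimension check: dim(rho) = sum (mult * dim) = 1*1 + 1*1 + 2*1 + 0*1 + 3*2 = 10 = chi_rho(e) = 10.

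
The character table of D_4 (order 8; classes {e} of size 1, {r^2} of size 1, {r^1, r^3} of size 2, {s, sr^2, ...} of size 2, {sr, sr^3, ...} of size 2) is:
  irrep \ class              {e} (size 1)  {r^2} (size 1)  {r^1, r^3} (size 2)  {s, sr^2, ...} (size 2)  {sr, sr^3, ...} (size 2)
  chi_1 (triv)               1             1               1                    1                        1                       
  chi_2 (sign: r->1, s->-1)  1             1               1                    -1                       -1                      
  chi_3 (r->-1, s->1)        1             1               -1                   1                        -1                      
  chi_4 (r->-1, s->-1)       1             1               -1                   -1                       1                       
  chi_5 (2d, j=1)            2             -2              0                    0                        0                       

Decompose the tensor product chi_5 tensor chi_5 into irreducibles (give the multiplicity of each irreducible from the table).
chi_5 tensor chi_5 = chi_1 + chi_2 + chi_3 + chi_4 (all other irreducibles have multiplicity 0).

Explanation: The character of a tensor product is the pointwise product (chi_5 * chi_5)(C) = chi_5(C) * chi_5(C):
  {e}: (2)*(2), {r^2}: (-2)*(-2), {r^1, r^3}: (0)*(0), {s, sr^2, ...}: (0)*(0), {sr, sr^3, ...}: (0)*(0)
so (chi_5 * chi_5) takes values
  {e} -> 4, {r^2} -> 4, {r^1, r^3} -> 0, {s, sr^2, ...} -> 0, {sr, sr^3, ...} -> 0.
Now take the inner product of this character with each irreducible chi from the table, <chi_5*chi_5, chi> = (1/8) sum_C |C| (chi_5*chi_5)(C) conj(chi(C)):
  <chi_5*chi_5, chi_1> = (1/8)[1*(4)*conj(1) + 1*(4)*conj(1) + 2*(0)*conj(1) + 2*(0)*conj(1) + 2*(0)*conj(1)]
      = (1/8)[(4) + (4) + (0) + (0) + (0)] = 8/8 = 1
  <chi_5*chi_5, chi_2> = (1/8)[1*(4)*conj(1) + 1*(4)*conj(1) + 2*(0)*conj(1) + 2*(0)*conj(-1) + 2*(0)*conj(-1)]
      = (1/8)[(4) + (4) + (0) + (0) + (0)] = 8/8 = 1
  <chi_5*chi_5, chi_3> = (1/8)[1*(4)*conj(1) + 1*(4)*conj(1) + 2*(0)*conj(-1) + 2*(0)*conj(1) + 2*(0)*conj(-1)]
      = (1/8)[(4) + (4) + (0) + (0) + (0)] = 8/8 = 1
  <chi_5*chi_5, chi_4> = (1/8)[1*(4)*conj(1) + 1*(4)*conj(1) + 2*(0)*conj(-1) + 2*(0)*conj(-1) + 2*(0)*conj(1)]
      = (1/8)[(4) + (4) + (0) + (0) + (0)] = 8/8 = 1
  <chi_5*chi_5, chi_5> = (1/8)[1*(4)*conj(2) + 1*(4)*conj(-2) + 2*(0)*conj(0) + 2*(0)*conj(0) + 2*(0)*conj(0)]
      = (1/8)[(8) + (-8) + (0) + (0) + (0)] = 0/8 = 0
Hence the multiplicities are chi_1: 1, chi_2: 1, chi_3: 1, chi_4: 1. Dimension check: dim(chi_5)*dim(chi_5) = 2*2 = 4 and sum (mult * dim) = 1*1 + 1*1 + 1*1 + 1*1 = 4.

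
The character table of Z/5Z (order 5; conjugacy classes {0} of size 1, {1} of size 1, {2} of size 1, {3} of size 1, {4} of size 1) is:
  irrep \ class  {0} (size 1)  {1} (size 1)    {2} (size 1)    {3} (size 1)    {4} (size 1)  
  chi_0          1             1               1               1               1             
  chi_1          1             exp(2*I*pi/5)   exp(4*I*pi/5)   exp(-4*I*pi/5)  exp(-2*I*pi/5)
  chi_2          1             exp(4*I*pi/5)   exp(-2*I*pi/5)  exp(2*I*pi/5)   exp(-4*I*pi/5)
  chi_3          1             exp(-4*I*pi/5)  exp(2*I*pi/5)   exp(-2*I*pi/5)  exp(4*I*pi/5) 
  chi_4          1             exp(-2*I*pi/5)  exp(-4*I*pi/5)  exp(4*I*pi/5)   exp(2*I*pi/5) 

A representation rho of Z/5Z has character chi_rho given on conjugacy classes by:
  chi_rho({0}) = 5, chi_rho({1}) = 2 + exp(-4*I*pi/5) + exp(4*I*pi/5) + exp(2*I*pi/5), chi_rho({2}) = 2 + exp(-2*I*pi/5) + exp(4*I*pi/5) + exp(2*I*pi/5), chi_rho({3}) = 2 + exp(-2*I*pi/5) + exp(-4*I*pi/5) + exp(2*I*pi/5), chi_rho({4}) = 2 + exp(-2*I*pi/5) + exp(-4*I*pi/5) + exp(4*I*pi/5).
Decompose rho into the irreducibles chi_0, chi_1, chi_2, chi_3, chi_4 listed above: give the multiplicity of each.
Multiplicities: chi_0: 2, chi_1: 1, chi_2: 1, chi_3: 1, chi_4: 0.

Use <chi_rho, chi> = (1/|G|) sum_C |C| * chi_rho(C) * conj(chi(C)) with |G| = 5 for each irreducible chi in the table:
  <chi_rho, chi_0> = (1/5)[1*(5)*conj(1) + 1*(2 + exp(-4*I*pi/5) + exp(4*I*pi/5) + exp(2*I*pi/5))*conj(1) + 1*(2 + exp(-2*I*pi/5) + exp(4*I*pi/5) + exp(2*I*pi/5))*conj(1) + 1*(2 + exp(-2*I*pi/5) + exp(-4*I*pi/5) + exp(2*I*pi/5))*conj(1) + 1*(2 + exp(-2*I*pi/5) + exp(-4*I*pi/5) + exp(4*I*pi/5))*conj(1)]
      = (1/5)[(5) + (2 + exp(-4*I*pi/5) + exp(4*I*pi/5) + exp(2*I*pi/5)) + (2 + exp(-2*I*pi/5) + exp(4*I*pi/5) + exp(2*I*pi/5)) + (2 + exp(-2*I*pi/5) + exp(-4*I*pi/5) + exp(2*I*pi/5)) + (2 + exp(-2*I*pi/5) + exp(-4*I*pi/5) + exp(4*I*pi/5))] = 10/5 = 2
  <chi_rho, chi_1> = (1/5)[1*(5)*conj(1) + 1*(2 + exp(-4*I*pi/5) + exp(4*I*pi/5) + exp(2*I*pi/5))*conj(exp(2*I*pi/5)) + 1*(2 + exp(-2*I*pi/5) + exp(4*I*pi/5) + exp(2*I*pi/5))*conj(exp(4*I*pi/5)) + 1*(2 + exp(-2*I*pi/5) + exp(-4*I*pi/5) + exp(2*I*pi/5))*conj(exp(-4*I*pi/5)) + 1*(2 + exp(-2*I*pi/5) + exp(-4*I*pi/5) + exp(4*I*pi/5))*conj(exp(-2*I*pi/5))]
      = (1/5)[(5) + (1 + 2*exp(-2*I*pi/5) + exp(4*I*pi/5) + exp(2*I*pi/5)) + (1 + 2*exp(-4*I*pi/5) + exp(-2*I*pi/5) + exp(4*I*pi/5)) + (1 + exp(-4*I*pi/5) + exp(2*I*pi/5) + 2*exp(4*I*pi/5)) + (1 + exp(-2*I*pi/5) + exp(-4*I*pi/5) + 2*exp(2*I*pi/5))] = 5/5 = 1
  <chi_rho, chi_2> = (1/5)[1*(5)*conj(1) + 1*(2 + exp(-4*I*pi/5) + exp(4*I*pi/5) + exp(2*I*pi/5))*conj(exp(4*I*pi/5)) + 1*(2 + exp(-2*I*pi/5) + exp(4*I*pi/5) + exp(2*I*pi/5))*conj(exp(-2*I*pi/5)) + 1*(2 + exp(-2*I*pi/5) + exp(-4*I*pi/5) + exp(2*I*pi/5))*conj(exp(2*I*pi/5)) + 1*(2 + exp(-2*I*pi/5) + exp(-4*I*pi/5) + exp(4*I*pi/5))*conj(exp(-4*I*pi/5))]
      = (1/5)[(5) + (1 + 2*exp(-4*I*pi/5) + exp(-2*I*pi/5) + exp(2*I*pi/5)) + (1 + exp(-4*I*pi/5) + exp(4*I*pi/5) + 2*exp(2*I*pi/5)) + (1 + 2*exp(-2*I*pi/5) + exp(-4*I*pi/5) + exp(4*I*pi/5)) + (1 + exp(-2*I*pi/5) + exp(2*I*pi/5) + 2*exp(4*I*pi/5))] = 5/5 = 1
  <chi_rho, chi_3> = (1/5)[1*(5)*conj(1) + 1*(2 + exp(-4*I*pi/5) + exp(4*I*pi/5) + exp(2*I*pi/5))*conj(exp(-4*I*pi/5)) + 1*(2 + exp(-2*I*pi/5) + exp(4*I*pi/5) + exp(2*I*pi/5))*conj(exp(2*I*pi/5)) + 1*(2 + exp(-2*I*pi/5) + exp(-4*I*pi/5) + exp(2*I*pi/5))*conj(exp(-2*I*pi/5)) + 1*(2 + exp(-2*I*pi/5) + exp(-4*I*pi/5) + exp(4*I*pi/5))*conj(exp(4*I*pi/5))]
      = (1/5)[(5) + (1 + exp(-2*I*pi/5) + exp(-4*I*pi/5) + 2*exp(4*I*pi/5)) + (1 + 2*exp(-2*I*pi/5) + exp(-4*I*pi/5) + exp(2*I*pi/5)) + (1 + exp(-2*I*pi/5) + exp(4*I*pi/5) + 2*exp(2*I*pi/5)) + (1 + 2*exp(-4*I*pi/5) + exp(4*I*pi/5) + exp(2*I*pi/5))] = 5/5 = 1
  <chi_rho, chi_4> = (1/5)[1*(5)*conj(1) + 1*(2 + exp(-4*I*pi/5) + exp(4*I*pi/5) + exp(2*I*pi/5))*conj(exp(-2*I*pi/5)) + 1*(2 + exp(-2*I*pi/5) + exp(4*I*pi/5) + exp(2*I*pi/5))*conj(exp(-4*I*pi/5)) + 1*(2 + exp(-2*I*pi/5) + exp(-4*I*pi/5) + exp(2*I*pi/5))*conj(exp(4*I*pi/5)) + 1*(2 + exp(-2*I*pi/5) + exp(-4*I*pi/5) + exp(4*I*pi/5))*conj(exp(2*I*pi/5))]
      = (1/5)[(5) + (exp(-2*I*pi/5) + exp(-4*I*pi/5) + exp(4*I*pi/5) + 2*exp(2*I*pi/5)) + (exp(-2*I*pi/5) + exp(-4*I*pi/5) + exp(2*I*pi/5) + 2*exp(4*I*pi/5)) + (2*exp(-4*I*pi/5) + exp(-2*I*pi/5) + exp(4*I*pi/5) + exp(2*I*pi/5)) + (2*exp(-2*I*pi/5) + exp(-4*I*pi/5) + exp(4*I*pi/5) + exp(2*I*pi/5))] = 0/5 = 0
(Exp terms are combined using exp(i*s)*conj(exp(i*t)) = exp(i*(s-t)), and sums of them are collapsed using the identity that for every m > 1 the m distinct m-th roots of unity sum to 0, e.g. 1 + exp(2*I*pi/3) + exp(-2*I*pi/3) = 0.)
Dimension check: dim(rho) = sum (mult * dim) = 2*1 + 1*1 + 1*1 + 1*1 + 0*1 = 5 = chi_rho(e) = 5.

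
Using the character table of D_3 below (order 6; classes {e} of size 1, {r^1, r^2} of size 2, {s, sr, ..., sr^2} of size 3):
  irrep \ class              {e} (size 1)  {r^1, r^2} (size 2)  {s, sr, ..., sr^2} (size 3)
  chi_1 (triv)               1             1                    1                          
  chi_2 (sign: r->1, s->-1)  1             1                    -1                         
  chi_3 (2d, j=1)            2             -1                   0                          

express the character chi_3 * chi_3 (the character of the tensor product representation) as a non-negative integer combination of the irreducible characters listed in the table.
chi_3 tensor chi_3 = chi_1 + chi_2 + chi_3 (all other irreducibles have multiplicity 0).

Solution. The character of a tensor product is the pointwise product (chi_3 * chi_3)(C) = chi_3(C) * chi_3(C):
  {e}: (2)*(2), {r^1, r^2}: (-1)*(-1), {s, sr, ..., sr^2}: (0)*(0)
so (chi_3 * chi_3) takes values
  {e} -> 4, {r^1, r^2} -> 1, {s, sr, ..., sr^2} -> 0.
Now take the inner product of this character with each irreducible chi from the table, <chi_3*chi_3, chi> = (1/6) sum_C |C| (chi_3*chi_3)(C) conj(chi(C)):
  <chi_3*chi_3, chi_1> = (1/6)[1*(4)*conj(1) + 2*(1)*conj(1) + 3*(0)*conj(1)]
      = (1/6)[(4) + (2) + (0)] = 6/6 = 1
  <chi_3*chi_3, chi_2> = (1/6)[1*(4)*conj(1) + 2*(1)*conj(1) + 3*(0)*conj(-1)]
      = (1/6)[(4) + (2) + (0)] = 6/6 = 1
  <chi_3*chi_3, chi_3> = (1/6)[1*(4)*conj(2) + 2*(1)*conj(-1) + 3*(0)*conj(0)]
      = (1/6)[(8) + (-2) + (0)] = 6/6 = 1
Hence the multiplicities are chi_1: 1, chi_2: 1, chi_3: 1. Dimension check: dim(chi_3)*dim(chi_3) = 2*2 = 4 and sum (mult * dim) = 1*1 + 1*1 + 1*2 = 4.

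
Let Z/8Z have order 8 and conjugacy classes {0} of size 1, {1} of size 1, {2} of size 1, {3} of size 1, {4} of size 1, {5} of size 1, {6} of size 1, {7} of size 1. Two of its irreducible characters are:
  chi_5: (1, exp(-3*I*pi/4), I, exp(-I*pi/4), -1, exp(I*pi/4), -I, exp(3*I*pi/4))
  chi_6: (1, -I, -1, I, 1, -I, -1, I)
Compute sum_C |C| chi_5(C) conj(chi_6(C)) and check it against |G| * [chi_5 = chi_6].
Sum = 0; so <chi_5, chi_6> = 0 (distinct irreducibles are orthogonal).

Derivation: Compute term by term over conjugacy classes (|C| * chi_5(C) * conj(chi_6(C))):
  1*(1)*conj(1) + 1*(exp(-3*I*pi/4))*conj(-I) + 1*(I)*conj(-1) + 1*(exp(-I*pi/4))*conj(I) + 1*(-1)*conj(1) + 1*(exp(I*pi/4))*conj(-I) + 1*(-I)*conj(-1) + 1*(exp(3*I*pi/4))*conj(I)
  = (1) + (exp(-I*pi/4)) + (-I) + (-exp(I*pi/4)) + (-1) + (exp(3*I*pi/4)) + (I) + (-exp(-3*I*pi/4))
  = 0.
(Exp terms are combined using exp(i*s)*conj(exp(i*t)) = exp(i*(s-t)), and sums of them are collapsed using the identity that for every m > 1 the m distinct m-th roots of unity sum to 0, e.g. 1 + exp(2*I*pi/3) + exp(-2*I*pi/3) = 0.)
Dividing by |G| = 8 gives 0/8 = 0, matching the row-orthogonality relation <chi_5, chi_6> = [chi_5 = chi_6].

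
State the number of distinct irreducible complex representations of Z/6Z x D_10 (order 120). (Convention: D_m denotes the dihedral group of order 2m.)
48

Argument: The number of irreducible complex representations of a finite group equals its number of conjugacy classes. For a direct product, #classes(G x H) = #classes(G) * #classes(H). Z/6Z has 6 classes (abelian), D_10 has 8 classes, so 6 * 8 = 48, so Z/6Z x D_10 (order 120) has exactly 48 irreducible complex representations.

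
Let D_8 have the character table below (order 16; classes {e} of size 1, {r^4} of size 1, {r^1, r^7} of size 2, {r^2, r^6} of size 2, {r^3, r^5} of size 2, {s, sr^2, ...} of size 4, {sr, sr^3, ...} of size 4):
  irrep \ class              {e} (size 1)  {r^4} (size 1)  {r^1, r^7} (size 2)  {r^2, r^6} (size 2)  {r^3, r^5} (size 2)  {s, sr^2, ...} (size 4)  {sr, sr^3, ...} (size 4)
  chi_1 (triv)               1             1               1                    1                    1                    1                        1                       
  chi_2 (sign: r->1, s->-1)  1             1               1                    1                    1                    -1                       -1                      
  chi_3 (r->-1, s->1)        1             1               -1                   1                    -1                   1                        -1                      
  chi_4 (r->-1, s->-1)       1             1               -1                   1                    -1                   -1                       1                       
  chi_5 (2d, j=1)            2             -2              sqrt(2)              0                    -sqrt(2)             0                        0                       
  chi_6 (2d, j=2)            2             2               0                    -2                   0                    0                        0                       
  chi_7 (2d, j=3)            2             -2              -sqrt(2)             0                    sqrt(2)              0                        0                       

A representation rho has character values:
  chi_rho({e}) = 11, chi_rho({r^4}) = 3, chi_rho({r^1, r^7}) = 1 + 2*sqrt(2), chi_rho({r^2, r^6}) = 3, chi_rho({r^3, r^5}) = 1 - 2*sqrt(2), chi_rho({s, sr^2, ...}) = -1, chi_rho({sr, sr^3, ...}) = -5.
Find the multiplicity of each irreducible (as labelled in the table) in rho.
Multiplicities: chi_1: 0, chi_2: 3, chi_3: 2, chi_4: 0, chi_5: 2, chi_6: 1, chi_7: 0.

Reasoning: Use <chi_rho, chi> = (1/|G|) sum_C |C| * chi_rho(C) * conj(chi(C)) with |G| = 16 for each irreducible chi in the table:
  <chi_rho, chi_1> = (1/16)[1*(11)*conj(1) + 1*(3)*conj(1) + 2*(1 + 2*sqrt(2))*conj(1) + 2*(3)*conj(1) + 2*(1 - 2*sqrt(2))*conj(1) + 4*(-1)*conj(1) + 4*(-5)*conj(1)]
      = (1/16)[(11) + (3) + (2 + 4*sqrt(2)) + (6) + (2 - 4*sqrt(2)) + (-4) + (-20)] = 0/16 = 0
  <chi_rho, chi_2> = (1/16)[1*(11)*conj(1) + 1*(3)*conj(1) + 2*(1 + 2*sqrt(2))*conj(1) + 2*(3)*conj(1) + 2*(1 - 2*sqrt(2))*conj(1) + 4*(-1)*conj(-1) + 4*(-5)*conj(-1)]
      = (1/16)[(11) + (3) + (2 + 4*sqrt(2)) + (6) + (2 - 4*sqrt(2)) + (4) + (20)] = 48/16 = 3
  <chi_rho, chi_3> = (1/16)[1*(11)*conj(1) + 1*(3)*conj(1) + 2*(1 + 2*sqrt(2))*conj(-1) + 2*(3)*conj(1) + 2*(1 - 2*sqrt(2))*conj(-1) + 4*(-1)*conj(1) + 4*(-5)*conj(-1)]
      = (1/16)[(11) + (3) + (-4*sqrt(2) - 2) + (6) + (-2 + 4*sqrt(2)) + (-4) + (20)] = 32/16 = 2
  <chi_rho, chi_4> = (1/16)[1*(11)*conj(1) + 1*(3)*conj(1) + 2*(1 + 2*sqrt(2))*conj(-1) + 2*(3)*conj(1) + 2*(1 - 2*sqrt(2))*conj(-1) + 4*(-1)*conj(-1) + 4*(-5)*conj(1)]
      = (1/16)[(11) + (3) + (-4*sqrt(2) - 2) + (6) + (-2 + 4*sqrt(2)) + (4) + (-20)] = 0/16 = 0
  <chi_rho, chi_5> = (1/16)[1*(11)*conj(2) + 1*(3)*conj(-2) + 2*(1 + 2*sqrt(2))*conj(sqrt(2)) + 2*(3)*conj(0) + 2*(1 - 2*sqrt(2))*conj(-sqrt(2)) + 4*(-1)*conj(0) + 4*(-5)*conj(0)]
      = (1/16)[(22) + (-6) + (2*sqrt(2) + 8) + (0) + (8 - 2*sqrt(2)) + (0) + (0)] = 32/16 = 2
  <chi_rho, chi_6> = (1/16)[1*(11)*conj(2) + 1*(3)*conj(2) + 2*(1 + 2*sqrt(2))*conj(0) + 2*(3)*conj(-2) + 2*(1 - 2*sqrt(2))*conj(0) + 4*(-1)*conj(0) + 4*(-5)*conj(0)]
      = (1/16)[(22) + (6) + (0) + (-12) + (0) + (0) + (0)] = 16/16 = 1
  <chi_rho, chi_7> = (1/16)[1*(11)*conj(2) + 1*(3)*conj(-2) + 2*(1 + 2*sqrt(2))*conj(-sqrt(2)) + 2*(3)*conj(0) + 2*(1 - 2*sqrt(2))*conj(sqrt(2)) + 4*(-1)*conj(0) + 4*(-5)*conj(0)]
      = (1/16)[(22) + (-6) + (-8 - 2*sqrt(2)) + (0) + (-8 + 2*sqrt(2)) + (0) + (0)] = 0/16 = 0
Dimension check: dim(rho) = sum (mult * dim) = 0*1 + 3*1 + 2*1 + 0*1 + 2*2 + 1*2 + 0*2 = 11 = chi_rho(e) = 11.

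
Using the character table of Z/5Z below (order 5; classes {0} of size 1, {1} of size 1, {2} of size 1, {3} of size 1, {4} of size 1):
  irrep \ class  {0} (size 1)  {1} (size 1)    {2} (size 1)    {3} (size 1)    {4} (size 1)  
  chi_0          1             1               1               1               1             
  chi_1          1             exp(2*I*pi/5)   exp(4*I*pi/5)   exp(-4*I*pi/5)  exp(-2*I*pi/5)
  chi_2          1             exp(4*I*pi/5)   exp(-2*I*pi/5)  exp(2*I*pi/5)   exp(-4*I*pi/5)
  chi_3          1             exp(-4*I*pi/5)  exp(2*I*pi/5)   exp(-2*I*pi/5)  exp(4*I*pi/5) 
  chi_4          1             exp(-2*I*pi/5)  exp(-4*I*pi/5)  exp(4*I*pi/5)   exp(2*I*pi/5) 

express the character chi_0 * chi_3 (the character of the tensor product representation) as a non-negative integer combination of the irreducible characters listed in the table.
chi_0 tensor chi_3 = chi_3 (all other irreducibles have multiplicity 0).

Details: The character of a tensor product is the pointwise product (chi_0 * chi_3)(C) = chi_0(C) * chi_3(C):
  {0}: (1)*(1), {1}: (1)*(exp(-4*I*pi/5)), {2}: (1)*(exp(2*I*pi/5)), {3}: (1)*(exp(-2*I*pi/5)), {4}: (1)*(exp(4*I*pi/5))
so (chi_0 * chi_3) takes values
  {0} -> 1, {1} -> exp(-4*I*pi/5), {2} -> exp(2*I*pi/5), {3} -> exp(-2*I*pi/5), {4} -> exp(4*I*pi/5).
Now take the inner product of this character with each irreducible chi from the table, <chi_0*chi_3, chi> = (1/5) sum_C |C| (chi_0*chi_3)(C) conj(chi(C)):
  <chi_0*chi_3, chi_0> = (1/5)[1*(1)*conj(1) + 1*(exp(-4*I*pi/5))*conj(1) + 1*(exp(2*I*pi/5))*conj(1) + 1*(exp(-2*I*pi/5))*conj(1) + 1*(exp(4*I*pi/5))*conj(1)]
      = (1/5)[(1) + (exp(-4*I*pi/5)) + (exp(2*I*pi/5)) + (exp(-2*I*pi/5)) + (exp(4*I*pi/5))] = 0/5 = 0
  <chi_0*chi_3, chi_1> = (1/5)[1*(1)*conj(1) + 1*(exp(-4*I*pi/5))*conj(exp(2*I*pi/5)) + 1*(exp(2*I*pi/5))*conj(exp(4*I*pi/5)) + 1*(exp(-2*I*pi/5))*conj(exp(-4*I*pi/5)) + 1*(exp(4*I*pi/5))*conj(exp(-2*I*pi/5))]
      = (1/5)[(1) + (exp(4*I*pi/5)) + (exp(-2*I*pi/5)) + (exp(2*I*pi/5)) + (exp(-4*I*pi/5))] = 0/5 = 0
  <chi_0*chi_3, chi_2> = (1/5)[1*(1)*conj(1) + 1*(exp(-4*I*pi/5))*conj(exp(4*I*pi/5)) + 1*(exp(2*I*pi/5))*conj(exp(-2*I*pi/5)) + 1*(exp(-2*I*pi/5))*conj(exp(2*I*pi/5)) + 1*(exp(4*I*pi/5))*conj(exp(-4*I*pi/5))]
      = (1/5)[(1) + (exp(2*I*pi/5)) + (exp(4*I*pi/5)) + (exp(-4*I*pi/5)) + (exp(-2*I*pi/5))] = 0/5 = 0
  <chi_0*chi_3, chi_3> = (1/5)[1*(1)*conj(1) + 1*(exp(-4*I*pi/5))*conj(exp(-4*I*pi/5)) + 1*(exp(2*I*pi/5))*conj(exp(2*I*pi/5)) + 1*(exp(-2*I*pi/5))*conj(exp(-2*I*pi/5)) + 1*(exp(4*I*pi/5))*conj(exp(4*I*pi/5))]
      = (1/5)[(1) + (1) + (1) + (1) + (1)] = 5/5 = 1
  <chi_0*chi_3, chi_4> = (1/5)[1*(1)*conj(1) + 1*(exp(-4*I*pi/5))*conj(exp(-2*I*pi/5)) + 1*(exp(2*I*pi/5))*conj(exp(-4*I*pi/5)) + 1*(exp(-2*I*pi/5))*conj(exp(4*I*pi/5)) + 1*(exp(4*I*pi/5))*conj(exp(2*I*pi/5))]
      = (1/5)[(1) + (exp(-2*I*pi/5)) + (exp(-4*I*pi/5)) + (exp(4*I*pi/5)) + (exp(2*I*pi/5))] = 0/5 = 0
(Exp terms are combined using exp(i*s)*conj(exp(i*t)) = exp(i*(s-t)), and sums of them are collapsed using the identity that for every m > 1 the m distinct m-th roots of unity sum to 0, e.g. 1 + exp(2*I*pi/3) + exp(-2*I*pi/3) = 0.)
Hence the multiplicities are chi_3: 1. Dimension check: dim(chi_0)*dim(chi_3) = 1*1 = 1 and sum (mult * dim) = 1*1 = 1.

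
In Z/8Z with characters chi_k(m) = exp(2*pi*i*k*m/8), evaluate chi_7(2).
chi_7(2) = zeta_8^14 = -I

Reasoning: chi_7(2) = zeta_8^(7*2) = zeta_8^14. Since zeta_8^8 = 1, this equals zeta_8^6 = exp(2*pi*i*6/8) = -I.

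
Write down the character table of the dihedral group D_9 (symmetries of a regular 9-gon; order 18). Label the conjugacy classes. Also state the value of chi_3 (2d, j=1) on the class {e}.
Conjugacy classes: {e} of size 1, {r^1, r^8} of size 2, {r^2, r^7} of size 2, {r^3, r^6} of size 2, {r^4, r^5} of size 2, {s, sr, ..., sr^8} of size 9.
Character table:
  irrep \ class              {e} (size 1)  {r^1, r^8} (size 2)  {r^2, r^7} (size 2)  {r^3, r^6} (size 2)  {r^4, r^5} (size 2)  {s, sr, ..., sr^8} (size 9)
  chi_1 (triv)               1             1                    1                    1                    1                    1                          
  chi_2 (sign: r->1, s->-1)  1             1                    1                    1                    1                    -1                         
  chi_3 (2d, j=1)            2             2*cos(2*pi/9)        2*cos(4*pi/9)        -1                   -2*cos(pi/9)         0                          
  chi_4 (2d, j=2)            2             2*cos(4*pi/9)        -2*cos(pi/9)         -1                   2*cos(2*pi/9)        0                          
  chi_5 (2d, j=3)            2             -1                   -1                   2                    -1                   0                          
  chi_6 (2d, j=4)            2             -2*cos(pi/9)         2*cos(2*pi/9)        -1                   2*cos(4*pi/9)        0                          

Spot check: chi_3 (2d, j=1) on {e} = 2.

Why: D_9 has order 2*9 = 18 with 6 conjugacy classes, hence 6 irreducibles. Sum of squared dims 1 + 1 + 4 + 4 + 4 + 4 = 18 = |G|. Linear characters come from the abelianisation; the 2-dimensional irreps have character r^k -> 2*cos(2*pi*j*k/9), reflections -> 0.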